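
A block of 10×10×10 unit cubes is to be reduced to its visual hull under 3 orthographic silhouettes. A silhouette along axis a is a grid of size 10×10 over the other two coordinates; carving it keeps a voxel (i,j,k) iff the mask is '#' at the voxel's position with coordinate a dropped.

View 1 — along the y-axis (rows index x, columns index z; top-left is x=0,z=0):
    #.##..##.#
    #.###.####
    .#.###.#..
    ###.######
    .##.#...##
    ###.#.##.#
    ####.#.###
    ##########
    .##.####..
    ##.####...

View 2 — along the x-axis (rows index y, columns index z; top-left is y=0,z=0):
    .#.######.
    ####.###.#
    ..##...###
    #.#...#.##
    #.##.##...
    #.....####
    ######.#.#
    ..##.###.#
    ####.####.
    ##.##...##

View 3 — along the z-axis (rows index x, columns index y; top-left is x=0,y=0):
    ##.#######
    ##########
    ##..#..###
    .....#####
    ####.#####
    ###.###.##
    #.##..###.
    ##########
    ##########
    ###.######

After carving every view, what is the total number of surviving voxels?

before carving: 1000 voxels (10×10×10)
V1 y: intersect with XZ mask (70 set) -- 700 left
V2 x: intersect with YZ mask (63 set) -- 437 left
V3 z: intersect with XY mask (82 set) -- 368 left

voxel count = 368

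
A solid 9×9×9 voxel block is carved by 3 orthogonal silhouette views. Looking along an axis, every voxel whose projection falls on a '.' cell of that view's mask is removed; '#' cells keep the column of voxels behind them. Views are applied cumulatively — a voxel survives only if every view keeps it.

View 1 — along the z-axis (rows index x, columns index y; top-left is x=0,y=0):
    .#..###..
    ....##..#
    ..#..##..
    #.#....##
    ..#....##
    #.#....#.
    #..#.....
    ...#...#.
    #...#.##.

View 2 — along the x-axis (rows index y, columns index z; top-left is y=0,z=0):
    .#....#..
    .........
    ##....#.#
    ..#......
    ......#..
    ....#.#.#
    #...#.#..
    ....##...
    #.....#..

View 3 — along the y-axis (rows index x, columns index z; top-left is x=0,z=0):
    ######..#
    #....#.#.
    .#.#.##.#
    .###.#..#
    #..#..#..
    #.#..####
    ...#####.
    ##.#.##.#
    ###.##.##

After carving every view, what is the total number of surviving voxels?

initial block: 9^3 = 729
[1] z-view keeps 28 columns → grid now 252
[2] x-view keeps 18 columns → grid now 63
[3] y-view keeps 47 columns → grid now 31

voxel count = 31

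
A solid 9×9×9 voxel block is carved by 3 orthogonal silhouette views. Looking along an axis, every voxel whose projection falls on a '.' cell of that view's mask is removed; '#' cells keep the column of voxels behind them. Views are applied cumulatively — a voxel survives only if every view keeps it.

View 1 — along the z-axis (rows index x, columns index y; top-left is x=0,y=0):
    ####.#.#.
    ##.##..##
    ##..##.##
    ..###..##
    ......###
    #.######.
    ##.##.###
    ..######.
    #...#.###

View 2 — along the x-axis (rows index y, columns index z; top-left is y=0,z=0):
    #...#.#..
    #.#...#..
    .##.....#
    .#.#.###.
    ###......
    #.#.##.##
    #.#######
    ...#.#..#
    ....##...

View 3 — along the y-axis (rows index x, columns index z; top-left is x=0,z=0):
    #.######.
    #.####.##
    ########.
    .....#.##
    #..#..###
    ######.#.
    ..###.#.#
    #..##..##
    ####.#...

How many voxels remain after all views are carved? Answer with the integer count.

start: 9×9×9 = 729 voxels
after view 1 [z-axis, 51 of 81 cells solid] → remaining = 459
after view 2 [x-axis, 36 of 81 cells solid] → remaining = 196
after view 3 [y-axis, 52 of 81 cells solid] → remaining = 128

|visual hull| = 128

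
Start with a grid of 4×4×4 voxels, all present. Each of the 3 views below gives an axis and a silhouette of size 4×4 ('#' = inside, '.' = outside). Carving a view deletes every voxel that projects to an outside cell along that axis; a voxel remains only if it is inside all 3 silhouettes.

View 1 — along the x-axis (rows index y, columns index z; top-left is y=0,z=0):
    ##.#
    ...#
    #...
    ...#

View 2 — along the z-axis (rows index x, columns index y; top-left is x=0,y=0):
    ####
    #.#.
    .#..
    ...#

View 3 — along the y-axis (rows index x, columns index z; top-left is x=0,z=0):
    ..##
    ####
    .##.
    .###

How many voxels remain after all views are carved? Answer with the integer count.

remaining voxels: 8

initial block: 4^3 = 64
step 1: project along x, AND mask (6/16) → |grid| = 24
step 2: project along z, AND mask (8/16) → |grid| = 12
step 3: project along y, AND mask (11/16) → |grid| = 8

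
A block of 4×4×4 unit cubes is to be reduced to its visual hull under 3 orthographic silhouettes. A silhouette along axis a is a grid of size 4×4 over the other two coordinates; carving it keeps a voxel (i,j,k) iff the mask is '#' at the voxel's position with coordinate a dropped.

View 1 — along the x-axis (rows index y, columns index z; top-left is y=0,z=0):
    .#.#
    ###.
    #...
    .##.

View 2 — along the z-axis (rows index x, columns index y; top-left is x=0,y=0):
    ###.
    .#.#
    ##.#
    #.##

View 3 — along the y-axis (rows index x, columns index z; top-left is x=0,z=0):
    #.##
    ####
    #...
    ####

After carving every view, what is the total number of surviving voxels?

voxel count = 15

before carving: 64 voxels (4×4×4)
carve view 1 (along x, YZ-mask fill 8/16): 32 voxels remain
carve view 2 (along z, XY-mask fill 11/16): 23 voxels remain
carve view 3 (along y, XZ-mask fill 12/16): 15 voxels remain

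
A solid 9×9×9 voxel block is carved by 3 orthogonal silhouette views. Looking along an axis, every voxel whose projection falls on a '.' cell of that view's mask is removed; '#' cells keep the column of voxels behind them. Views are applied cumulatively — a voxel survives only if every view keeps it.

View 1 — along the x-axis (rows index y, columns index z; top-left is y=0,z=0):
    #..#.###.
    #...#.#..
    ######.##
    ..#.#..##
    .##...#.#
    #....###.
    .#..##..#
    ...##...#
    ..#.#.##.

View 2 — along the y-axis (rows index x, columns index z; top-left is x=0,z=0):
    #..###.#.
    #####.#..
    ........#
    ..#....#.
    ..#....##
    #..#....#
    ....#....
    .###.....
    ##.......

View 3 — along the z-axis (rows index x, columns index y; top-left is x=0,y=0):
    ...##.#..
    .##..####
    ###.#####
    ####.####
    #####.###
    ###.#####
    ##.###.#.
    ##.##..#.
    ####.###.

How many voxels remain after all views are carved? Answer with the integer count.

71 voxels

start: 9×9×9 = 729 voxels
step 1: project along x, AND mask (39/81) → |grid| = 351
step 2: project along y, AND mask (26/81) → |grid| = 110
step 3: project along z, AND mask (59/81) → |grid| = 71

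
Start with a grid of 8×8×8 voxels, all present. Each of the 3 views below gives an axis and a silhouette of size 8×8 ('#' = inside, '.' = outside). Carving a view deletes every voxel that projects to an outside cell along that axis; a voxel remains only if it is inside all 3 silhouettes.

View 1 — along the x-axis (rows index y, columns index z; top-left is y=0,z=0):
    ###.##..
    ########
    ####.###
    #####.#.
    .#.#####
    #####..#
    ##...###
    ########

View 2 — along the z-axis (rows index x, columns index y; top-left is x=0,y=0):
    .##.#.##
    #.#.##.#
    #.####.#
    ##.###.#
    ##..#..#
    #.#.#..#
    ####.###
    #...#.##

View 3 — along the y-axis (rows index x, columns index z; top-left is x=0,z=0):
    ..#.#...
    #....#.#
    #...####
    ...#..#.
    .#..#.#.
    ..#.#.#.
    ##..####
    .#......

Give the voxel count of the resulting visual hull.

start: 8×8×8 = 512 voxels
[1] x-view keeps 51 columns → grid now 408
[2] z-view keeps 41 columns → grid now 265
[3] y-view keeps 25 columns → grid now 107

|visual hull| = 107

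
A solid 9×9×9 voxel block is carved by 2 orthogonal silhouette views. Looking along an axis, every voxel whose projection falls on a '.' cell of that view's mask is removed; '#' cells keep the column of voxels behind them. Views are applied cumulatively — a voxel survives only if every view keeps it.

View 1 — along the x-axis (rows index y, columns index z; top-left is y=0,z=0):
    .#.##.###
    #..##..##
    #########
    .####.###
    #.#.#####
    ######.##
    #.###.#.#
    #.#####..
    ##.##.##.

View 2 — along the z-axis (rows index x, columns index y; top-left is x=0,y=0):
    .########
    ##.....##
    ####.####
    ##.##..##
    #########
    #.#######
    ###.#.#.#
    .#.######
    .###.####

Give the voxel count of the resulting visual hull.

413 voxels

full grid |V| = 729
V1 x: intersect with YZ mask (60 set) -- 540 left
V2 z: intersect with XY mask (63 set) -- 413 left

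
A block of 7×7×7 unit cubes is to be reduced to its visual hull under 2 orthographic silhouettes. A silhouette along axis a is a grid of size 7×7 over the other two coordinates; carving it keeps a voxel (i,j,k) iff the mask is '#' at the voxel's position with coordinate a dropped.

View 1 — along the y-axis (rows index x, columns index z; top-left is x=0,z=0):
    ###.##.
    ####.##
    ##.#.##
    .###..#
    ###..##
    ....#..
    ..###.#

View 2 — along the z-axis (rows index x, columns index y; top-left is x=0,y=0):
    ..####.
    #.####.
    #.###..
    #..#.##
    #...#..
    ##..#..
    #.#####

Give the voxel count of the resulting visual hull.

before carving: 343 voxels (7×7×7)
after view 1 [y-axis, 30 of 49 cells solid] → remaining = 210
after view 2 [z-axis, 28 of 49 cells solid] → remaining = 123

remaining voxels: 123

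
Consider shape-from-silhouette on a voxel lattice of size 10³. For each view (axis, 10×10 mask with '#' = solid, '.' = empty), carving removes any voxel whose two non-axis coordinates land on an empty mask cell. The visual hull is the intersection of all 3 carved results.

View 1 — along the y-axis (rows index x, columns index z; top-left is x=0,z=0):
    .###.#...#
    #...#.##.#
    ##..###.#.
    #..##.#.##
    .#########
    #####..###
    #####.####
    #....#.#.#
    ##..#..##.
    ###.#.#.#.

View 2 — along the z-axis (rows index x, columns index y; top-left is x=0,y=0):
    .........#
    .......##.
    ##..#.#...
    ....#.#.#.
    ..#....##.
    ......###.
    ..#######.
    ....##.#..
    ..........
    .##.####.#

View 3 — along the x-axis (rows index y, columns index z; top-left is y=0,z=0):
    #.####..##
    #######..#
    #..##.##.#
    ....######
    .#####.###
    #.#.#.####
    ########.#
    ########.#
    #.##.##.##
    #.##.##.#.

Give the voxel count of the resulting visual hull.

169 voxels

full grid |V| = 1000
  1. axis=1 (XZ plane), |mask|=63  ⇒  voxels=630
  2. axis=2 (XY plane), |mask|=33  ⇒  voxels=225
  3. axis=0 (YZ plane), |mask|=73  ⇒  voxels=169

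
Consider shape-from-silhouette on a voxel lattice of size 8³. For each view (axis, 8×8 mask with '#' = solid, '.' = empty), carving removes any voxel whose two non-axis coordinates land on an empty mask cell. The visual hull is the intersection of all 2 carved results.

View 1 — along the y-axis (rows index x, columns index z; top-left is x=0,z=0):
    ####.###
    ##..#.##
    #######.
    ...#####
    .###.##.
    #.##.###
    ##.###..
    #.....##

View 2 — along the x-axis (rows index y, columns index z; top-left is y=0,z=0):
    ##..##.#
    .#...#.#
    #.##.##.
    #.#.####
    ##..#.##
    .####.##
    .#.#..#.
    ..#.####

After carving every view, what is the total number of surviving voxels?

205 voxels

before carving: 512 voxels (8×8×8)
V1 y: intersect with XZ mask (43 set) -- 344 left
V2 x: intersect with YZ mask (38 set) -- 205 left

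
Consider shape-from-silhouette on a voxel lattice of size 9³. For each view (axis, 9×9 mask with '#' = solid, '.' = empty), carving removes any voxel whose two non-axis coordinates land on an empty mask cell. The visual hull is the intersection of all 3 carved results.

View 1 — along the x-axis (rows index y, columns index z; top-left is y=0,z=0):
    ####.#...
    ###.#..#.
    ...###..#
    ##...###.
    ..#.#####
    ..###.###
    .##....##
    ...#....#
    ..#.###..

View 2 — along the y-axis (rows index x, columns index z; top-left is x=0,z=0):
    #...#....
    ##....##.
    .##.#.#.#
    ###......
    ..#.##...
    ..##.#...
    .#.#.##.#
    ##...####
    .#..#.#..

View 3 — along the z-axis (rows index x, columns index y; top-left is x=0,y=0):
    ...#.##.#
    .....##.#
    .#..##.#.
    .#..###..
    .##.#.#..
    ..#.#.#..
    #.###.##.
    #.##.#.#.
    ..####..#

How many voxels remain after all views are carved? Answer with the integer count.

full grid |V| = 729
V1 x: intersect with YZ mask (41 set) -- 369 left
V2 y: intersect with XZ mask (34 set) -- 153 left
V3 z: intersect with XY mask (38 set) -- 79 left

79 voxels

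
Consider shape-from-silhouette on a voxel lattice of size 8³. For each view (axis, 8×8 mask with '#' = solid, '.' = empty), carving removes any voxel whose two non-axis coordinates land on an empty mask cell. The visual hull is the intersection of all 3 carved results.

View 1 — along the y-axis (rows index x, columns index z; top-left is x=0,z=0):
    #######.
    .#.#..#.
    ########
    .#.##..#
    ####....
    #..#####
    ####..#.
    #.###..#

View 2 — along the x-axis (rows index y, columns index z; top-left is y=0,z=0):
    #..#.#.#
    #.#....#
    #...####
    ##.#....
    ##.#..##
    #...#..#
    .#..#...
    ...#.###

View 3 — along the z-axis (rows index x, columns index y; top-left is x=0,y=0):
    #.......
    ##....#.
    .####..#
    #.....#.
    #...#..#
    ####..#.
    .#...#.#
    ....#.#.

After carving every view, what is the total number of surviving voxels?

58 voxels

before carving: 512 voxels (8×8×8)
step 1: project along y, AND mask (42/64) → |grid| = 336
step 2: project along x, AND mask (29/64) → |grid| = 154
step 3: project along z, AND mask (24/64) → |grid| = 58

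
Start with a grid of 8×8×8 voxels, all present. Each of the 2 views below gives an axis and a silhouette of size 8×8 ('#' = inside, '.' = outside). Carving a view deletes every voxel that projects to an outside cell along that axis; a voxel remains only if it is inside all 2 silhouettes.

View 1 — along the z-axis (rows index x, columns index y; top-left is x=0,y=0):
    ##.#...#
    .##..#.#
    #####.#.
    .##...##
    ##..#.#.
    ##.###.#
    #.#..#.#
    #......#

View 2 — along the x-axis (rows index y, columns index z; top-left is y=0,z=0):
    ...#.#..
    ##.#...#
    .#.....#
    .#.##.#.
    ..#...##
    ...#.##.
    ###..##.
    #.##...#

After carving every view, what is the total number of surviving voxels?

113 voxels

initial block: 8^3 = 512
  1. axis=2 (XY plane), |mask|=34  ⇒  voxels=272
  2. axis=0 (YZ plane), |mask|=27  ⇒  voxels=113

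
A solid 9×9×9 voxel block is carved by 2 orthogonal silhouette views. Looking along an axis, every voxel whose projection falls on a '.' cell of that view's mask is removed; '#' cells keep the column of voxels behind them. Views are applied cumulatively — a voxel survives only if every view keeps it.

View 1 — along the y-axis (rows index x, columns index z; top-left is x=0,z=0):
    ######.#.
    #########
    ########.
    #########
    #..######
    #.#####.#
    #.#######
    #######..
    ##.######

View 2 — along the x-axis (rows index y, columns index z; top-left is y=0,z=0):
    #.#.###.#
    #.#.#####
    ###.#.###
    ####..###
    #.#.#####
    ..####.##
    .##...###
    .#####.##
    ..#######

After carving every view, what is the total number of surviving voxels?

initial block: 9^3 = 729
[1] y-view keeps 70 columns → grid now 630
[2] x-view keeps 59 columns → grid now 451

remaining voxels: 451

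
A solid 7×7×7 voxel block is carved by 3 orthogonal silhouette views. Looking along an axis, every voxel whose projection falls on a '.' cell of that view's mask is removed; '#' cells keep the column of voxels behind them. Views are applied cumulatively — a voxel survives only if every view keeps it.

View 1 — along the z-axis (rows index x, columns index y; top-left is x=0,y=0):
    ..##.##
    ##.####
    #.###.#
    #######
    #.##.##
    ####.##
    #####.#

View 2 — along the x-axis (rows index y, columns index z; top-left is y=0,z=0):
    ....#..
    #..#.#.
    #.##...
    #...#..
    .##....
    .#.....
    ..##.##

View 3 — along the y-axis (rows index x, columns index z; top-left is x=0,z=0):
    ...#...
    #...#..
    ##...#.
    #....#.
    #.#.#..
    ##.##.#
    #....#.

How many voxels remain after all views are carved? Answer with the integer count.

voxel count = 36

before carving: 343 voxels (7×7×7)
step 1: project along z, AND mask (39/49) → |grid| = 273
step 2: project along x, AND mask (16/49) → |grid| = 91
step 3: project along y, AND mask (18/49) → |grid| = 36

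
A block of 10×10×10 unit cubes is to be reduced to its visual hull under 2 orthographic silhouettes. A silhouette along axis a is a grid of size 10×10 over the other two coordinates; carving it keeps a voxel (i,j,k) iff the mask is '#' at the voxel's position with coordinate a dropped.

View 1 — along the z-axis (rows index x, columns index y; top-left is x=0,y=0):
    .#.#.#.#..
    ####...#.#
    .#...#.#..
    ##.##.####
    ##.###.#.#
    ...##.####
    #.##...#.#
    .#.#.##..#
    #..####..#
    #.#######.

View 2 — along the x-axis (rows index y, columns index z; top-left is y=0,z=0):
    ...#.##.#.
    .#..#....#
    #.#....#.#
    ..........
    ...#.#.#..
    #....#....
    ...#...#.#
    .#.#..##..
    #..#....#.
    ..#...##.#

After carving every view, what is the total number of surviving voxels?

full grid |V| = 1000
step 1: project along z, AND mask (58/100) → |grid| = 580
step 2: project along x, AND mask (30/100) → |grid| = 165

165 voxels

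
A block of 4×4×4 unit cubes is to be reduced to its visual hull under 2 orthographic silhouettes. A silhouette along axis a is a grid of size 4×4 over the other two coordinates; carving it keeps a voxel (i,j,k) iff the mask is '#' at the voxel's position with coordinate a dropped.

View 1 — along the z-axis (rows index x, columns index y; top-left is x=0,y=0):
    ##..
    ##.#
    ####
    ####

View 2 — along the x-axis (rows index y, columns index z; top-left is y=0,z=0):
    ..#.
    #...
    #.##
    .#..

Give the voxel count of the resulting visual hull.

full grid |V| = 64
after view 1 [z-axis, 13 of 16 cells solid] → remaining = 52
after view 2 [x-axis, 6 of 16 cells solid] → remaining = 17

voxel count = 17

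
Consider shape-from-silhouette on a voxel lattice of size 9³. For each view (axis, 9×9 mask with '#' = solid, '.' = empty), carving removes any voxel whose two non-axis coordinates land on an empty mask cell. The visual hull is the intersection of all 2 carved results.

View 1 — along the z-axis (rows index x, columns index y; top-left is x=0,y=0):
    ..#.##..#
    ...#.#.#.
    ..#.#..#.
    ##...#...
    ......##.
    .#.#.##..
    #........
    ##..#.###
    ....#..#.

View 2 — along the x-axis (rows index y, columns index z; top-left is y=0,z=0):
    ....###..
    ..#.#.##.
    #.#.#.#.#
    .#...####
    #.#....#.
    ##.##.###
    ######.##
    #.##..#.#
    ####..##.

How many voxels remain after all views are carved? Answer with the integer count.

|visual hull| = 142

full grid |V| = 729
V1 z: intersect with XY mask (28 set) -- 252 left
V2 x: intersect with YZ mask (46 set) -- 142 left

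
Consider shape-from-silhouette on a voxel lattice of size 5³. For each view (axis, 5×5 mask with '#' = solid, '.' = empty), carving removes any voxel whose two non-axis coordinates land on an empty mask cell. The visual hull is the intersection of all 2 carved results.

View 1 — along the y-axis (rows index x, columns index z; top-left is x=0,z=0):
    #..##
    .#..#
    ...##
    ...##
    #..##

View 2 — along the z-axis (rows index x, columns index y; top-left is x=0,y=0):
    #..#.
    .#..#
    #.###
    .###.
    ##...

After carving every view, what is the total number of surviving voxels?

full grid |V| = 125
after view 1 [y-axis, 12 of 25 cells solid] → remaining = 60
after view 2 [z-axis, 13 of 25 cells solid] → remaining = 30

30 voxels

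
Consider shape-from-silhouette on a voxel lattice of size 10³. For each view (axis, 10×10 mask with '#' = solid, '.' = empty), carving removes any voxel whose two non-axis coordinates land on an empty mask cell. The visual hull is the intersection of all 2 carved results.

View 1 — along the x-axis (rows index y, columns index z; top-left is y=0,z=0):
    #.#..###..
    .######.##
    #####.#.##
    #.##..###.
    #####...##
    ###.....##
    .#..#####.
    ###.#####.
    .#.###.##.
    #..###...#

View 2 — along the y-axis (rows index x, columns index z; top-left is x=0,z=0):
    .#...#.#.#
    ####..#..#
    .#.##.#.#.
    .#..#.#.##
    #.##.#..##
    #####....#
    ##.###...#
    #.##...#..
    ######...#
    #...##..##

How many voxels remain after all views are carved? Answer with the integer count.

full grid |V| = 1000
  1. axis=0 (YZ plane), |mask|=64  ⇒  voxels=640
  2. axis=1 (XZ plane), |mask|=54  ⇒  voxels=347

remaining voxels: 347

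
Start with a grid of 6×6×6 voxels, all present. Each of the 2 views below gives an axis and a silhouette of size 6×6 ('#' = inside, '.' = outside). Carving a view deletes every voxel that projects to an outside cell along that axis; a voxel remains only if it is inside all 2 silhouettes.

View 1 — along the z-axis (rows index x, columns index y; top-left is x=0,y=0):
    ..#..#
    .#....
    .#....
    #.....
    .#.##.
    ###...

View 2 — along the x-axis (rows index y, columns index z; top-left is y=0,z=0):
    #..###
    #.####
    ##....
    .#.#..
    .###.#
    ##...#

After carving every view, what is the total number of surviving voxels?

voxel count = 41

start: 6×6×6 = 216 voxels
after view 1 [z-axis, 11 of 36 cells solid] → remaining = 66
after view 2 [x-axis, 20 of 36 cells solid] → remaining = 41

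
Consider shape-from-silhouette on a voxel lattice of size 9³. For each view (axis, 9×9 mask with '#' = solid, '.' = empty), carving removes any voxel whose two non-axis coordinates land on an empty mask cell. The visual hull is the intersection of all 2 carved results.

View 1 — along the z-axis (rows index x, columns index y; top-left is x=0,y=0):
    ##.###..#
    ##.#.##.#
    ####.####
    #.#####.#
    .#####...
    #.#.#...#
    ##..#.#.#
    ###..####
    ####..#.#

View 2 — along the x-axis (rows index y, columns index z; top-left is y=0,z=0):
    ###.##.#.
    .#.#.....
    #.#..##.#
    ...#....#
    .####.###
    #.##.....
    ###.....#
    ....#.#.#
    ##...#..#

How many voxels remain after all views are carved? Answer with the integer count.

|visual hull| = 219

initial block: 9^3 = 729
[1] z-view keeps 54 columns → grid now 486
[2] x-view keeps 36 columns → grid now 219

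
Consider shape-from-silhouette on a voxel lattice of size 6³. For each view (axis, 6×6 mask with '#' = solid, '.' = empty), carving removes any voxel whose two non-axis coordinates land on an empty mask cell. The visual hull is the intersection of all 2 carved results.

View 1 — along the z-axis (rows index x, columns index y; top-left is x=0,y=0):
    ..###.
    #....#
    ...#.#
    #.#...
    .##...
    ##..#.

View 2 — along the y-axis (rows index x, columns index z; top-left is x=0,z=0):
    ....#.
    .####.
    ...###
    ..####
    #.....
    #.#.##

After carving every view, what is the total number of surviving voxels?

start: 6×6×6 = 216 voxels
[1] z-view keeps 14 columns → grid now 84
[2] y-view keeps 17 columns → grid now 39

remaining voxels: 39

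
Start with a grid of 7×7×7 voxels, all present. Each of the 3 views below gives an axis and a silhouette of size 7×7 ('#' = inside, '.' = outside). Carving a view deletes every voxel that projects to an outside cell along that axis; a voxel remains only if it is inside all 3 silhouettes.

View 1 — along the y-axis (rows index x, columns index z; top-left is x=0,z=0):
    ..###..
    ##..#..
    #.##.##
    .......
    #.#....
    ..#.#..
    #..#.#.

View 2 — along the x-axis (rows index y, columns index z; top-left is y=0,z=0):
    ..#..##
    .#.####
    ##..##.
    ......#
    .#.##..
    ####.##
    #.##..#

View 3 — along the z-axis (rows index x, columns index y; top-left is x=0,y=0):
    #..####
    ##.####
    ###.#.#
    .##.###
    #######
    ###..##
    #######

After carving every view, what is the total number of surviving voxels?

before carving: 343 voxels (7×7×7)
[1] y-view keeps 18 columns → grid now 126
[2] x-view keeps 26 columns → grid now 62
[3] z-view keeps 40 columns → grid now 49

49 voxels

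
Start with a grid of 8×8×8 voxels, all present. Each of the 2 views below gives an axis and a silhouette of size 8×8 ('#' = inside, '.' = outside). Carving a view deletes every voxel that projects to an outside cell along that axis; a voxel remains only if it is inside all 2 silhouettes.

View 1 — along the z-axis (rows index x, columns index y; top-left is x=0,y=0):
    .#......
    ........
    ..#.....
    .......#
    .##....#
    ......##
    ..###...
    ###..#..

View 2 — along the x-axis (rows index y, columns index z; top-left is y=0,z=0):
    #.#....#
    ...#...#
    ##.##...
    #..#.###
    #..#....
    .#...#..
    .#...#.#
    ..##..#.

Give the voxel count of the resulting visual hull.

voxel count = 46

initial block: 8^3 = 512
after view 1 [z-axis, 15 of 64 cells solid] → remaining = 120
after view 2 [x-axis, 24 of 64 cells solid] → remaining = 46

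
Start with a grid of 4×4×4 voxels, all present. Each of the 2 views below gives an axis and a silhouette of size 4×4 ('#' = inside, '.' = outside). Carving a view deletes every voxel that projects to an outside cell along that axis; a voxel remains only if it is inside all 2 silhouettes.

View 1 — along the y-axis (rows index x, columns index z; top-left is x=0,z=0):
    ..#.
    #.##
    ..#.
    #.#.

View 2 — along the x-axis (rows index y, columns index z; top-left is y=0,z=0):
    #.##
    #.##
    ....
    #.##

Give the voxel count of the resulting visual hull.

before carving: 64 voxels (4×4×4)
  1. axis=1 (XZ plane), |mask|=7  ⇒  voxels=28
  2. axis=0 (YZ plane), |mask|=9  ⇒  voxels=21

remaining voxels: 21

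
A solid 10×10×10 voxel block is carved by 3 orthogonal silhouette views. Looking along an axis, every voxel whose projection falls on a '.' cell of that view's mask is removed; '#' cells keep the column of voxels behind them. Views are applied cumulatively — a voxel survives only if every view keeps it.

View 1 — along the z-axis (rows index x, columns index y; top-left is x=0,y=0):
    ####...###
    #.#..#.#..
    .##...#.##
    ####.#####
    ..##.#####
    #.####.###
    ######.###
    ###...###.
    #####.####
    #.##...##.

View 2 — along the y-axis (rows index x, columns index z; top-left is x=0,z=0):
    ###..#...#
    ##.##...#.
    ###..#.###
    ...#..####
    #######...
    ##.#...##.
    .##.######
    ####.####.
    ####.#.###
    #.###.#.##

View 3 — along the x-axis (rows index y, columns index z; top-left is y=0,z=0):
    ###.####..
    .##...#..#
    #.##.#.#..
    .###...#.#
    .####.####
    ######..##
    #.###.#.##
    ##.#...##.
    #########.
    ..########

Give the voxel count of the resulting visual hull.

before carving: 1000 voxels (10×10×10)
carve view 1 (along z, XY-mask fill 69/100): 690 voxels remain
carve view 2 (along y, XZ-mask fill 65/100): 451 voxels remain
carve view 3 (along x, YZ-mask fill 66/100): 294 voxels remain

remaining voxels: 294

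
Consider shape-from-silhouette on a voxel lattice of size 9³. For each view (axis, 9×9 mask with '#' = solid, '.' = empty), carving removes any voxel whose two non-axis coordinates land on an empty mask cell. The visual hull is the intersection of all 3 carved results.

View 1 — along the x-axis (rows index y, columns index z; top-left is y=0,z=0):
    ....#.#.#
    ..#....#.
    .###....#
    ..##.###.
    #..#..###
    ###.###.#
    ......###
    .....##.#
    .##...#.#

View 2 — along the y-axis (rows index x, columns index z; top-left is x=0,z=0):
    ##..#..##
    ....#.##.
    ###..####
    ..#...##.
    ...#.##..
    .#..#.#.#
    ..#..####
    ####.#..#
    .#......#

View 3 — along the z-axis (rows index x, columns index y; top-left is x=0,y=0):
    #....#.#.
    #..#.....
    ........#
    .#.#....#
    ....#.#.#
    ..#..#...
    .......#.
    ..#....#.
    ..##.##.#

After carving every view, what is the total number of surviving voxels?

remaining voxels: 48

initial block: 9^3 = 729
carve view 1 (along x, YZ-mask fill 36/81): 324 voxels remain
carve view 2 (along y, XZ-mask fill 38/81): 169 voxels remain
carve view 3 (along z, XY-mask fill 22/81): 48 voxels remain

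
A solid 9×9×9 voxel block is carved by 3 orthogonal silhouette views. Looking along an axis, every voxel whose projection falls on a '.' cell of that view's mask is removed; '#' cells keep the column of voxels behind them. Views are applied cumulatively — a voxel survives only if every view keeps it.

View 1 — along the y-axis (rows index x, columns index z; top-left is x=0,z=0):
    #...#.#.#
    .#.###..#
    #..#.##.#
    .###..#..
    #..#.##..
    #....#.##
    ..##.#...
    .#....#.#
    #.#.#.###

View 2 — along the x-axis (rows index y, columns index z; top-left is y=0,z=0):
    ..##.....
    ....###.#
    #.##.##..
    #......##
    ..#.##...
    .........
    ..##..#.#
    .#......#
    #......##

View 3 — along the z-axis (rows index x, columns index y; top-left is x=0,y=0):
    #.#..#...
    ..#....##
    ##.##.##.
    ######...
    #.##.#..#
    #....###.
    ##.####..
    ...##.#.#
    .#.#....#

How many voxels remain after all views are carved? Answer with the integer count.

voxel count = 54

full grid |V| = 729
after view 1 [y-axis, 38 of 81 cells solid] → remaining = 342
after view 2 [x-axis, 26 of 81 cells solid] → remaining = 118
after view 3 [z-axis, 40 of 81 cells solid] → remaining = 54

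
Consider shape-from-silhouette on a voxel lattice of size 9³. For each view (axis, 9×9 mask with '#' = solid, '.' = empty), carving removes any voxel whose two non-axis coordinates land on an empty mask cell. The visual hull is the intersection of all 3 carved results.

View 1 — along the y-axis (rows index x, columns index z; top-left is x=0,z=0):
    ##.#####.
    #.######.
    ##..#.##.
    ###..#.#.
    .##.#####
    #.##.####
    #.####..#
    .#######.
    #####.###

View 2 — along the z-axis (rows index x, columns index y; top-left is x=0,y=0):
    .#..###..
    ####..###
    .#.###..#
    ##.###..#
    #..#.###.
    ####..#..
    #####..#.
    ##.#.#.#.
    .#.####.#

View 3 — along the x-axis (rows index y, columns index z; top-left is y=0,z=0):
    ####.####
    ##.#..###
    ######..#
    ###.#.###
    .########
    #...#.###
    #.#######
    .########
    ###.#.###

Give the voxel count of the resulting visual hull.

initial block: 9^3 = 729
V1 y: intersect with XZ mask (59 set) -- 531 left
V2 z: intersect with XY mask (49 set) -- 321 left
V3 x: intersect with YZ mask (64 set) -- 253 left

|visual hull| = 253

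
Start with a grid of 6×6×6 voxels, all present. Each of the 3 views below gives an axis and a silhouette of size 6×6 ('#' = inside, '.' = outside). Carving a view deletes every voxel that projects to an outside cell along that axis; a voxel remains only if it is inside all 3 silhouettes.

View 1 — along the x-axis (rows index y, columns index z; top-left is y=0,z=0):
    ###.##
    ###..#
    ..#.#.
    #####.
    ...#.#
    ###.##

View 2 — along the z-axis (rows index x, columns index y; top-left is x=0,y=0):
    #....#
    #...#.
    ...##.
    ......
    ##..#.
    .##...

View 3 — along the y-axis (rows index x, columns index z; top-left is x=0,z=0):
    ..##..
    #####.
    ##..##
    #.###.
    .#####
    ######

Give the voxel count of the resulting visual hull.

initial block: 6^3 = 216
[1] x-view keeps 23 columns → grid now 138
[2] z-view keeps 11 columns → grid now 41
[3] y-view keeps 26 columns → grid now 26

voxel count = 26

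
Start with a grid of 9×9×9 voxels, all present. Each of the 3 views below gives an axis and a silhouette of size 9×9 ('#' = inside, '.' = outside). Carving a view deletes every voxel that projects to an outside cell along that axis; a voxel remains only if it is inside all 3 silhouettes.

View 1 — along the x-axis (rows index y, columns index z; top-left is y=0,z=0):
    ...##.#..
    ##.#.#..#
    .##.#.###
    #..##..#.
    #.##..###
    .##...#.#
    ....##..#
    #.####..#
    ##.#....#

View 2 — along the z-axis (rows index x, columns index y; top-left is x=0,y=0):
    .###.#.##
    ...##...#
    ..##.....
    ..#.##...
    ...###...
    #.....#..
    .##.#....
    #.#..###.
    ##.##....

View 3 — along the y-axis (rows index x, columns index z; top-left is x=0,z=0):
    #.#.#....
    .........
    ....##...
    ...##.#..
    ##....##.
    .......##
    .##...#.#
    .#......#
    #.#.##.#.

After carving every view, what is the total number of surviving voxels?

before carving: 729 voxels (9×9×9)
[1] x-view keeps 41 columns → grid now 369
[2] z-view keeps 31 columns → grid now 146
[3] y-view keeps 25 columns → grid now 49

remaining voxels: 49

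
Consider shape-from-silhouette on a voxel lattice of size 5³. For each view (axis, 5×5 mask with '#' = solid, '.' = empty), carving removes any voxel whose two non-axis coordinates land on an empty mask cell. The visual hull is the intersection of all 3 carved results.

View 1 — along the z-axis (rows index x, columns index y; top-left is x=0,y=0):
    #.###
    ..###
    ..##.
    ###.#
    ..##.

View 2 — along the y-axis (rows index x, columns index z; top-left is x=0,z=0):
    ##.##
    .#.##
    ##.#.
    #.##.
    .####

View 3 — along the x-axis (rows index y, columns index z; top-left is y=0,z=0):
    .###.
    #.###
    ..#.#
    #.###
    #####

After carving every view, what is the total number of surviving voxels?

before carving: 125 voxels (5×5×5)
step 1: project along z, AND mask (15/25) → |grid| = 75
step 2: project along y, AND mask (17/25) → |grid| = 51
step 3: project along x, AND mask (18/25) → |grid| = 32

32 voxels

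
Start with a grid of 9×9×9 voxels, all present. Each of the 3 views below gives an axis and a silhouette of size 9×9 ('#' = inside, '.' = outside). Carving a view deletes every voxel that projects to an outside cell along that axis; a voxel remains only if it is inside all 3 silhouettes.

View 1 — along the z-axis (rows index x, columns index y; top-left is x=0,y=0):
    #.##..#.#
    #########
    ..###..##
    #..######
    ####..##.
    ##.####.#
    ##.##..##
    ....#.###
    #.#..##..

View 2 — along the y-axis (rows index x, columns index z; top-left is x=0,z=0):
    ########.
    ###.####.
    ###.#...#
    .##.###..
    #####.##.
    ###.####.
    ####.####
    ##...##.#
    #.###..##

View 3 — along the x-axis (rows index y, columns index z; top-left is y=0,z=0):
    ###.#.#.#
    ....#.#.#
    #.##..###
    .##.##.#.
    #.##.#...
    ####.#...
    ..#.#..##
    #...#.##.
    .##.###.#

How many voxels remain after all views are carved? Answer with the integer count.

192 voxels

start: 9×9×9 = 729 voxels
step 1: project along z, AND mask (53/81) → |grid| = 477
step 2: project along y, AND mask (58/81) → |grid| = 346
step 3: project along x, AND mask (43/81) → |grid| = 192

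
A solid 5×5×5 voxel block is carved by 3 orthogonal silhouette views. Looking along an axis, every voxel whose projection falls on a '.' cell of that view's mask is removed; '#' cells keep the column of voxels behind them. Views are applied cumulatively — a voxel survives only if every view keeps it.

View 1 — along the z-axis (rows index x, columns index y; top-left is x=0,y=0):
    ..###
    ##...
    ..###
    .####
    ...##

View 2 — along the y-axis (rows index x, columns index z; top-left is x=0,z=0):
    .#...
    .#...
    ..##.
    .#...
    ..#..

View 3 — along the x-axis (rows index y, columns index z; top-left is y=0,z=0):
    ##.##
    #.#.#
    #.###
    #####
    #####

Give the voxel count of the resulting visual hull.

initial block: 5^3 = 125
  1. axis=2 (XY plane), |mask|=14  ⇒  voxels=70
  2. axis=1 (XZ plane), |mask|=6  ⇒  voxels=17
  3. axis=0 (YZ plane), |mask|=21  ⇒  voxels=13

|visual hull| = 13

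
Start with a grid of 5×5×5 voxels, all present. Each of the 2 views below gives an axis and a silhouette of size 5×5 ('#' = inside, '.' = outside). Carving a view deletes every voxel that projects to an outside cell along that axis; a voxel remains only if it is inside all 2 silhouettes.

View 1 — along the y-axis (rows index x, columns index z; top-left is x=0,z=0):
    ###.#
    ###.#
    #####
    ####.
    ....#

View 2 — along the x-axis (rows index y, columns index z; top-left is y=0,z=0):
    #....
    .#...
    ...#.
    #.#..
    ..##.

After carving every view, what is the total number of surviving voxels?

before carving: 125 voxels (5×5×5)
step 1: project along y, AND mask (18/25) → |grid| = 90
step 2: project along x, AND mask (7/25) → |grid| = 24

24 voxels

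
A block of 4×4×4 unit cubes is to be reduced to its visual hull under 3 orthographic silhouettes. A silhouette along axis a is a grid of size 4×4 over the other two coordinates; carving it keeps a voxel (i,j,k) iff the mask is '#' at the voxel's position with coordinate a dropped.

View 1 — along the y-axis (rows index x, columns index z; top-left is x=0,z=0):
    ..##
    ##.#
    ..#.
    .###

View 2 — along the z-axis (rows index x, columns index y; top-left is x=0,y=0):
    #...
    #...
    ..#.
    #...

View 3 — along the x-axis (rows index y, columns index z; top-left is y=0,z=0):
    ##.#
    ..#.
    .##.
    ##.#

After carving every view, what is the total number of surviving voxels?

start: 4×4×4 = 64 voxels
after view 1 [y-axis, 9 of 16 cells solid] → remaining = 36
after view 2 [z-axis, 4 of 16 cells solid] → remaining = 9
after view 3 [x-axis, 9 of 16 cells solid] → remaining = 7

remaining voxels: 7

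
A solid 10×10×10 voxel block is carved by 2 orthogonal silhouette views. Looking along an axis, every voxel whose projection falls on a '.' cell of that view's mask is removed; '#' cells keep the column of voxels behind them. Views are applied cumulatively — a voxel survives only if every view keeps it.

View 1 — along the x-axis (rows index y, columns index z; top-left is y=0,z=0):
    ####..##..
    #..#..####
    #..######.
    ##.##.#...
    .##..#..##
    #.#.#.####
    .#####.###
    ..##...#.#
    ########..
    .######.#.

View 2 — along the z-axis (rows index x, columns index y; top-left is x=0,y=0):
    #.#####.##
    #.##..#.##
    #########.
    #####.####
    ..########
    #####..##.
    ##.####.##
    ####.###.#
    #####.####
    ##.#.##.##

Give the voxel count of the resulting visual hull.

start: 10×10×10 = 1000 voxels
[1] x-view keeps 63 columns → grid now 630
[2] z-view keeps 79 columns → grid now 503

voxel count = 503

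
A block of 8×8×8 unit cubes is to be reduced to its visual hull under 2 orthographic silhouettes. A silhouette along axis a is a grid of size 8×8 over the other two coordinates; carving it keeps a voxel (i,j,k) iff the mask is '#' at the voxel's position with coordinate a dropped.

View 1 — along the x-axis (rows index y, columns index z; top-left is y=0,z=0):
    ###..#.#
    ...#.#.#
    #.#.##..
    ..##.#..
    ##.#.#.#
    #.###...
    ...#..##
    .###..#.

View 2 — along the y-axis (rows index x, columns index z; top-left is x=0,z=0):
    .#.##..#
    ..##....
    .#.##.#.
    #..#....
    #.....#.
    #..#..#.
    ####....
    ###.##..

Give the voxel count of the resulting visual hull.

full grid |V| = 512
step 1: project along x, AND mask (31/64) → |grid| = 248
step 2: project along y, AND mask (26/64) → |grid| = 104

|visual hull| = 104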